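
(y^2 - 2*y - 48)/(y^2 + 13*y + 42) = (y - 8)/(y + 7)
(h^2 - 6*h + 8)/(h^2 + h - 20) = (h - 2)/(h + 5)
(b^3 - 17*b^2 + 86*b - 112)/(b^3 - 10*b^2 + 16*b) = (b - 7)/b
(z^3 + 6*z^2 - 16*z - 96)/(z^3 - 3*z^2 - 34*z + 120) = (z + 4)/(z - 5)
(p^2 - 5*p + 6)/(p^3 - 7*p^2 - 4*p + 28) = (p - 3)/(p^2 - 5*p - 14)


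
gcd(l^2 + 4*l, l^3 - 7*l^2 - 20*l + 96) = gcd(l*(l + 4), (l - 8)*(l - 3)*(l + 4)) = l + 4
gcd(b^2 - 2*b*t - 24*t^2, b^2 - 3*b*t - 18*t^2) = -b + 6*t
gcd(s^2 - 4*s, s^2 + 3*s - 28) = s - 4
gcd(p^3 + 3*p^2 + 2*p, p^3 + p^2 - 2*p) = p^2 + 2*p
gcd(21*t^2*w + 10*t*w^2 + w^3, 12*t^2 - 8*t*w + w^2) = 1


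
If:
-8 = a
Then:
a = -8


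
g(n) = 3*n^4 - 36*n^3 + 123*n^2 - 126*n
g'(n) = 12*n^3 - 108*n^2 + 246*n - 126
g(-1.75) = 818.26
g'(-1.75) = -951.56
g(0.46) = -35.30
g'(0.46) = -34.52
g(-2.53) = 1812.00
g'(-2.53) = -1634.01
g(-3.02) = 2743.44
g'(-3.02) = -2184.45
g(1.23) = -29.02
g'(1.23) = 35.52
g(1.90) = -3.20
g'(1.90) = 33.83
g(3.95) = -66.95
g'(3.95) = -99.81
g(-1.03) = 302.99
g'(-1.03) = -507.07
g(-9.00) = 57024.00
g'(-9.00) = -19836.00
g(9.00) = 2268.00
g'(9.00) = 2088.00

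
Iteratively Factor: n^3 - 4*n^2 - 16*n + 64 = (n - 4)*(n^2 - 16) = (n - 4)^2*(n + 4)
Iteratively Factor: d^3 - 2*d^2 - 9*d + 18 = (d - 2)*(d^2 - 9) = (d - 3)*(d - 2)*(d + 3)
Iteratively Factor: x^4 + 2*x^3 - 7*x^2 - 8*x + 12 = (x + 2)*(x^3 - 7*x + 6) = (x - 1)*(x + 2)*(x^2 + x - 6) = (x - 2)*(x - 1)*(x + 2)*(x + 3)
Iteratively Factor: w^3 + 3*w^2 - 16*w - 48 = (w + 3)*(w^2 - 16) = (w + 3)*(w + 4)*(w - 4)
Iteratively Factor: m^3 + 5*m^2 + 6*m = (m + 2)*(m^2 + 3*m) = (m + 2)*(m + 3)*(m)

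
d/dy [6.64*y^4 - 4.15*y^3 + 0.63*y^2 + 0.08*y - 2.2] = 26.56*y^3 - 12.45*y^2 + 1.26*y + 0.08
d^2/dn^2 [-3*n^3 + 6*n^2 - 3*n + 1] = 12 - 18*n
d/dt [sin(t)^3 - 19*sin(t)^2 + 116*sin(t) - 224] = (3*sin(t)^2 - 38*sin(t) + 116)*cos(t)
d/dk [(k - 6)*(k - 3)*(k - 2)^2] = 4*k^3 - 39*k^2 + 116*k - 108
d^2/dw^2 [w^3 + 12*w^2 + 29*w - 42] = 6*w + 24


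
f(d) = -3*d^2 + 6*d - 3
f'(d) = 6 - 6*d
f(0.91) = -0.02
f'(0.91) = 0.54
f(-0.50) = -6.75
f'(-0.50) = 9.00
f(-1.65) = -21.07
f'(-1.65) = 15.90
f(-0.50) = -6.75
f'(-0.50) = 9.00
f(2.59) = -7.58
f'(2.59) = -9.54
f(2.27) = -4.84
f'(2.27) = -7.62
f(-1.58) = -19.97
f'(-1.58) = 15.48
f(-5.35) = -120.97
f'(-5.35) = 38.10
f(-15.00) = -768.00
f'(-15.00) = 96.00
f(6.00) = -75.00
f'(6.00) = -30.00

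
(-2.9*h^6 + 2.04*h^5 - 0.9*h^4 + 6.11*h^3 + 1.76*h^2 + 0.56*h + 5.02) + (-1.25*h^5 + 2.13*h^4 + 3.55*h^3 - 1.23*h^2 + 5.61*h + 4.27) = -2.9*h^6 + 0.79*h^5 + 1.23*h^4 + 9.66*h^3 + 0.53*h^2 + 6.17*h + 9.29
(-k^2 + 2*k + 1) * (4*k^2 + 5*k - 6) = -4*k^4 + 3*k^3 + 20*k^2 - 7*k - 6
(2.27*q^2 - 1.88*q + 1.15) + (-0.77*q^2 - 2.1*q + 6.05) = 1.5*q^2 - 3.98*q + 7.2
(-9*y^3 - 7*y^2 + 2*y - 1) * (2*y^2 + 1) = -18*y^5 - 14*y^4 - 5*y^3 - 9*y^2 + 2*y - 1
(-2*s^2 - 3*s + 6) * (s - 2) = -2*s^3 + s^2 + 12*s - 12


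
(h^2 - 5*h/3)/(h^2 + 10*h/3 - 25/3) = h/(h + 5)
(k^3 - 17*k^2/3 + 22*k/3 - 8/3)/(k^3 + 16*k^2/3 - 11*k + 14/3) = (k - 4)/(k + 7)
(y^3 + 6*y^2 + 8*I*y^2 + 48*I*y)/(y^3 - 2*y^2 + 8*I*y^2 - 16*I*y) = (y + 6)/(y - 2)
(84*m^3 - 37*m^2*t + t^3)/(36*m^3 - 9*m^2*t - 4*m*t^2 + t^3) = (7*m + t)/(3*m + t)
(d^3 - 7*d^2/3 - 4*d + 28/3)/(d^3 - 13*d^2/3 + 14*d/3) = (d + 2)/d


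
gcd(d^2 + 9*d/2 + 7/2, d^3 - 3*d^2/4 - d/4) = 1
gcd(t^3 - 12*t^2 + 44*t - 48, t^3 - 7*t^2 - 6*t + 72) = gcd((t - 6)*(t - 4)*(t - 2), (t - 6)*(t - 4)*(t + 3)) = t^2 - 10*t + 24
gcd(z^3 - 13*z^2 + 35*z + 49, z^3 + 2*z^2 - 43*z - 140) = z - 7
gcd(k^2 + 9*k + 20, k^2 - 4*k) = 1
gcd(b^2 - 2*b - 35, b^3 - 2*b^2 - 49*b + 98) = b - 7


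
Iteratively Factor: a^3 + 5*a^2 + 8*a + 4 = (a + 1)*(a^2 + 4*a + 4) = (a + 1)*(a + 2)*(a + 2)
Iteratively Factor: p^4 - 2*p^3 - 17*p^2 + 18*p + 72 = (p - 3)*(p^3 + p^2 - 14*p - 24) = (p - 4)*(p - 3)*(p^2 + 5*p + 6) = (p - 4)*(p - 3)*(p + 2)*(p + 3)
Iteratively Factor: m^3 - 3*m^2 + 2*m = (m - 2)*(m^2 - m) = (m - 2)*(m - 1)*(m)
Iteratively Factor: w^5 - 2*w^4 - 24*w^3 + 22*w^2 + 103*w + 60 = (w - 3)*(w^4 + w^3 - 21*w^2 - 41*w - 20) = (w - 5)*(w - 3)*(w^3 + 6*w^2 + 9*w + 4) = (w - 5)*(w - 3)*(w + 1)*(w^2 + 5*w + 4) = (w - 5)*(w - 3)*(w + 1)*(w + 4)*(w + 1)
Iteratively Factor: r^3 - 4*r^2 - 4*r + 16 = (r - 4)*(r^2 - 4) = (r - 4)*(r - 2)*(r + 2)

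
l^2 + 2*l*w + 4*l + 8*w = (l + 4)*(l + 2*w)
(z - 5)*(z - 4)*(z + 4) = z^3 - 5*z^2 - 16*z + 80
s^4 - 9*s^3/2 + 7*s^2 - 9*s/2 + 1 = (s - 2)*(s - 1)^2*(s - 1/2)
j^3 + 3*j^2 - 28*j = j*(j - 4)*(j + 7)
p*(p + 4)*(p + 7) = p^3 + 11*p^2 + 28*p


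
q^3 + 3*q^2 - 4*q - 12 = (q - 2)*(q + 2)*(q + 3)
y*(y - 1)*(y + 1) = y^3 - y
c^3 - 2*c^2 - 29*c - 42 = (c - 7)*(c + 2)*(c + 3)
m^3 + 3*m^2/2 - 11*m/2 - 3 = (m - 2)*(m + 1/2)*(m + 3)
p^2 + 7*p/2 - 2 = (p - 1/2)*(p + 4)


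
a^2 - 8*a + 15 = (a - 5)*(a - 3)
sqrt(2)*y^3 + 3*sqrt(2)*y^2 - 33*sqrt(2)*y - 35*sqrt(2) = (y - 5)*(y + 7)*(sqrt(2)*y + sqrt(2))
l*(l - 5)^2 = l^3 - 10*l^2 + 25*l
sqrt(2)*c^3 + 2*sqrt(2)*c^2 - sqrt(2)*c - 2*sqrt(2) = (c - 1)*(c + 2)*(sqrt(2)*c + sqrt(2))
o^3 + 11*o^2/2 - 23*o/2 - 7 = (o - 2)*(o + 1/2)*(o + 7)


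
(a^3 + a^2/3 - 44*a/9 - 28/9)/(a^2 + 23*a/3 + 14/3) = (3*a^2 - a - 14)/(3*(a + 7))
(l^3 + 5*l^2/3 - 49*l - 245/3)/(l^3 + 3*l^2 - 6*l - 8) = (3*l^3 + 5*l^2 - 147*l - 245)/(3*(l^3 + 3*l^2 - 6*l - 8))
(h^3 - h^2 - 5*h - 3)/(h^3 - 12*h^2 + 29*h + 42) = (h^2 - 2*h - 3)/(h^2 - 13*h + 42)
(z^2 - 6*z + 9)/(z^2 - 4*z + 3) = (z - 3)/(z - 1)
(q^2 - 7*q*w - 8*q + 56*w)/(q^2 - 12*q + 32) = (q - 7*w)/(q - 4)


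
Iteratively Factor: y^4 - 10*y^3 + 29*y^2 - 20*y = (y - 5)*(y^3 - 5*y^2 + 4*y) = y*(y - 5)*(y^2 - 5*y + 4) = y*(y - 5)*(y - 1)*(y - 4)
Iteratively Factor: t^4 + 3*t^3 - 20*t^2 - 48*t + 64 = (t - 1)*(t^3 + 4*t^2 - 16*t - 64) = (t - 1)*(t + 4)*(t^2 - 16) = (t - 1)*(t + 4)^2*(t - 4)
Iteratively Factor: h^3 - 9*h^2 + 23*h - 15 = (h - 5)*(h^2 - 4*h + 3) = (h - 5)*(h - 1)*(h - 3)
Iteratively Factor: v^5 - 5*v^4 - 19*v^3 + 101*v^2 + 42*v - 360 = (v - 5)*(v^4 - 19*v^2 + 6*v + 72) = (v - 5)*(v + 2)*(v^3 - 2*v^2 - 15*v + 36) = (v - 5)*(v - 3)*(v + 2)*(v^2 + v - 12) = (v - 5)*(v - 3)^2*(v + 2)*(v + 4)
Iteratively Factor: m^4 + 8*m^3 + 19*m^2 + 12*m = (m)*(m^3 + 8*m^2 + 19*m + 12) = m*(m + 3)*(m^2 + 5*m + 4) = m*(m + 3)*(m + 4)*(m + 1)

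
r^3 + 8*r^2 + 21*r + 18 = (r + 2)*(r + 3)^2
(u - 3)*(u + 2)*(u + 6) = u^3 + 5*u^2 - 12*u - 36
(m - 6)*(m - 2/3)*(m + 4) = m^3 - 8*m^2/3 - 68*m/3 + 16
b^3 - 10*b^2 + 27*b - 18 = (b - 6)*(b - 3)*(b - 1)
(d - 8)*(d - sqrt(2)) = d^2 - 8*d - sqrt(2)*d + 8*sqrt(2)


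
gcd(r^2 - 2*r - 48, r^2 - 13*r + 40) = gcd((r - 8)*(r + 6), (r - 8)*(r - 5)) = r - 8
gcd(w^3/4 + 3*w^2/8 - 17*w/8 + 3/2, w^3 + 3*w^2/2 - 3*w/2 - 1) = w - 1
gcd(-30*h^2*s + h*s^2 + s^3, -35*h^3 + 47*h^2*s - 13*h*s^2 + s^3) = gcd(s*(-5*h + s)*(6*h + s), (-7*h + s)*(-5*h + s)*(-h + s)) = -5*h + s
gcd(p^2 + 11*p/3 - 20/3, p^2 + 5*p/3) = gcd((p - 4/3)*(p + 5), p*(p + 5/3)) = 1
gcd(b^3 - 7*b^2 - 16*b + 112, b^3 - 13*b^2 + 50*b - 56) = b^2 - 11*b + 28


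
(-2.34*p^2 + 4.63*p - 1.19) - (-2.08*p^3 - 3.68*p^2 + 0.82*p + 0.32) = 2.08*p^3 + 1.34*p^2 + 3.81*p - 1.51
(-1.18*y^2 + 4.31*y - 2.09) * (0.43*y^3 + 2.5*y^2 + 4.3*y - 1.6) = -0.5074*y^5 - 1.0967*y^4 + 4.8023*y^3 + 15.196*y^2 - 15.883*y + 3.344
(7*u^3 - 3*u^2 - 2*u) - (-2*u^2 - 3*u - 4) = 7*u^3 - u^2 + u + 4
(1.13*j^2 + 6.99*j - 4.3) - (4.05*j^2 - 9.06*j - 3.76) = -2.92*j^2 + 16.05*j - 0.54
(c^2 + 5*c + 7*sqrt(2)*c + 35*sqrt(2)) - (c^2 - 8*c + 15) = 7*sqrt(2)*c + 13*c - 15 + 35*sqrt(2)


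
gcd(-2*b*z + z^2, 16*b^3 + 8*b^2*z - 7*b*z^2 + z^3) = 1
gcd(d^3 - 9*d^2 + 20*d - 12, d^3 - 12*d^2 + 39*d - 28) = d - 1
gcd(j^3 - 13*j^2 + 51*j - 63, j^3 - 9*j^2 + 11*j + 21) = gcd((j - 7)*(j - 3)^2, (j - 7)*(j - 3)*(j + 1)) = j^2 - 10*j + 21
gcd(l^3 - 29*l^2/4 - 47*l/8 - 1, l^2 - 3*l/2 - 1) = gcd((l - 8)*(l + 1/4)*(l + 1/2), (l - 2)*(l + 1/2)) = l + 1/2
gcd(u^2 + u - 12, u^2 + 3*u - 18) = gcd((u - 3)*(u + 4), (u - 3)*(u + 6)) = u - 3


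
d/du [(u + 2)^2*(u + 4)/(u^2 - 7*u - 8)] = (u^4 - 14*u^3 - 100*u^2 - 160*u - 48)/(u^4 - 14*u^3 + 33*u^2 + 112*u + 64)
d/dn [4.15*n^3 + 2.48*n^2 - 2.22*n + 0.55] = 12.45*n^2 + 4.96*n - 2.22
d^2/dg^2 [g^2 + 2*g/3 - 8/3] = 2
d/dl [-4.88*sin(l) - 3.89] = -4.88*cos(l)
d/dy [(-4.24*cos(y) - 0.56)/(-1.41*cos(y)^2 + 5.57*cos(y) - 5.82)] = (5.9784*cos(y)^2 + 1.5792*cos(y) - 27.796)*sin(y)/(1.9881*cos(y)^4 - 15.7074*cos(y)^3 + 47.4373*cos(y)^2 - 64.8348*cos(y) + 33.8724)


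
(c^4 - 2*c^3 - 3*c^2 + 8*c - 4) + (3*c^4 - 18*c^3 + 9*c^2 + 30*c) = 4*c^4 - 20*c^3 + 6*c^2 + 38*c - 4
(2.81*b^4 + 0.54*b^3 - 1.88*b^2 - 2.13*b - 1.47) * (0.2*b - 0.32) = 0.562*b^5 - 0.7912*b^4 - 0.5488*b^3 + 0.1756*b^2 + 0.3876*b + 0.4704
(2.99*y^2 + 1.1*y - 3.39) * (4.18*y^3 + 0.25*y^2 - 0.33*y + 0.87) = 12.4982*y^5 + 5.3455*y^4 - 14.8819*y^3 + 1.3908*y^2 + 2.0757*y - 2.9493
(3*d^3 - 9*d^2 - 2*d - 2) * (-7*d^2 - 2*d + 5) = -21*d^5 + 57*d^4 + 47*d^3 - 27*d^2 - 6*d - 10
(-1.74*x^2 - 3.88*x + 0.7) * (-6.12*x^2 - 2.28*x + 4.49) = 10.6488*x^4 + 27.7128*x^3 - 3.2502*x^2 - 19.0172*x + 3.143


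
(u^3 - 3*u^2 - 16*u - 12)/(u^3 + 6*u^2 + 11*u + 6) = (u - 6)/(u + 3)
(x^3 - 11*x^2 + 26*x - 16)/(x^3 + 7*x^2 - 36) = (x^2 - 9*x + 8)/(x^2 + 9*x + 18)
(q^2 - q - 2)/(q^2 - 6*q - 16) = (-q^2 + q + 2)/(-q^2 + 6*q + 16)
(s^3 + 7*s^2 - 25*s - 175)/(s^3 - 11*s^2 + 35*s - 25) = (s^2 + 12*s + 35)/(s^2 - 6*s + 5)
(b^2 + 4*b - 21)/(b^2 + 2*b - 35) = (b - 3)/(b - 5)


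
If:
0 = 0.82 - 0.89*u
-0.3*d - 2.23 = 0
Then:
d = -7.43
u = 0.92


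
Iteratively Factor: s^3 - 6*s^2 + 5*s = (s - 5)*(s^2 - s) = s*(s - 5)*(s - 1)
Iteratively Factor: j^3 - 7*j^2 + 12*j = (j - 4)*(j^2 - 3*j) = j*(j - 4)*(j - 3)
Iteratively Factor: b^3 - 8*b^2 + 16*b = (b - 4)*(b^2 - 4*b) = b*(b - 4)*(b - 4)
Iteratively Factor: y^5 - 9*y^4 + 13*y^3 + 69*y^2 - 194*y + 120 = (y - 1)*(y^4 - 8*y^3 + 5*y^2 + 74*y - 120) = (y - 5)*(y - 1)*(y^3 - 3*y^2 - 10*y + 24) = (y - 5)*(y - 2)*(y - 1)*(y^2 - y - 12) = (y - 5)*(y - 2)*(y - 1)*(y + 3)*(y - 4)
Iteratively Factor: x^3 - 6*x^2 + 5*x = (x)*(x^2 - 6*x + 5) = x*(x - 1)*(x - 5)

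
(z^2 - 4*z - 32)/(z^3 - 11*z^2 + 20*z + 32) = (z + 4)/(z^2 - 3*z - 4)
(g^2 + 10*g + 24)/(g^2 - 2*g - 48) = (g + 4)/(g - 8)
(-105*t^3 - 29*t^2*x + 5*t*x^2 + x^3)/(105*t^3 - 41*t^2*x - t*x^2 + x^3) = (3*t + x)/(-3*t + x)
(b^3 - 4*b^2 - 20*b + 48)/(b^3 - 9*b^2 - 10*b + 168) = (b - 2)/(b - 7)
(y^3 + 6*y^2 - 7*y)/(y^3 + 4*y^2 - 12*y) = (y^2 + 6*y - 7)/(y^2 + 4*y - 12)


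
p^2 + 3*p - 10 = (p - 2)*(p + 5)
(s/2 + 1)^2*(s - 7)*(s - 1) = s^4/4 - s^3 - 21*s^2/4 - s + 7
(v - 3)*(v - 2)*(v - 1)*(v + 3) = v^4 - 3*v^3 - 7*v^2 + 27*v - 18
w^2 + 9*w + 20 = (w + 4)*(w + 5)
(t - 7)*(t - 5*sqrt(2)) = t^2 - 5*sqrt(2)*t - 7*t + 35*sqrt(2)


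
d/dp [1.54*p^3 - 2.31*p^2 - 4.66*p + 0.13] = 4.62*p^2 - 4.62*p - 4.66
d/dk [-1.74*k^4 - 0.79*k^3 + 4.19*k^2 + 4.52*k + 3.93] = -6.96*k^3 - 2.37*k^2 + 8.38*k + 4.52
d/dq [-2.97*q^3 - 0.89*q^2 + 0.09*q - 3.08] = -8.91*q^2 - 1.78*q + 0.09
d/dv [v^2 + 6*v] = 2*v + 6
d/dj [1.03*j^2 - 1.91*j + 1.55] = 2.06*j - 1.91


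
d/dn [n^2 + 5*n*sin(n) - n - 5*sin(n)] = 5*n*cos(n) + 2*n - 5*sqrt(2)*cos(n + pi/4) - 1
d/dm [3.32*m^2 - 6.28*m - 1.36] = 6.64*m - 6.28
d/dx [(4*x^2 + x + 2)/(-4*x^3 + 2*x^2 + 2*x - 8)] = (8*x^4 + 4*x^3 + 15*x^2 - 36*x - 6)/(2*(4*x^6 - 4*x^5 - 3*x^4 + 18*x^3 - 7*x^2 - 8*x + 16))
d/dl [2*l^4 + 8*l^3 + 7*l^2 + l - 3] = 8*l^3 + 24*l^2 + 14*l + 1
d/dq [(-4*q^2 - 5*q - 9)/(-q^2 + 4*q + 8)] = (-21*q^2 - 82*q - 4)/(q^4 - 8*q^3 + 64*q + 64)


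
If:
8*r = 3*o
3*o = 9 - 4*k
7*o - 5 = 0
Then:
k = 12/7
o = 5/7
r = 15/56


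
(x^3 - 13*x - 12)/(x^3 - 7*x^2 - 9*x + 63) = (x^2 - 3*x - 4)/(x^2 - 10*x + 21)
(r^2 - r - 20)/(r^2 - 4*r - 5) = (r + 4)/(r + 1)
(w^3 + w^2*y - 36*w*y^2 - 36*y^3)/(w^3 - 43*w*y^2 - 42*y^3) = (-w + 6*y)/(-w + 7*y)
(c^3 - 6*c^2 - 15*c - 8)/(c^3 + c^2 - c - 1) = (c - 8)/(c - 1)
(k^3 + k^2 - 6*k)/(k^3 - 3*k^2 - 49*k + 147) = k*(k^2 + k - 6)/(k^3 - 3*k^2 - 49*k + 147)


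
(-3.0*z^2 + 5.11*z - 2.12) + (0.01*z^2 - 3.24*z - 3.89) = -2.99*z^2 + 1.87*z - 6.01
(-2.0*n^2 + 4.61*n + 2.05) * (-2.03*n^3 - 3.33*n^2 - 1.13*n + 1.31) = 4.06*n^5 - 2.6983*n^4 - 17.2528*n^3 - 14.6558*n^2 + 3.7226*n + 2.6855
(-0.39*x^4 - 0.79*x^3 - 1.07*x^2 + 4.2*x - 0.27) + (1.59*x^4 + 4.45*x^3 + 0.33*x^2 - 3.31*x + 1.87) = 1.2*x^4 + 3.66*x^3 - 0.74*x^2 + 0.89*x + 1.6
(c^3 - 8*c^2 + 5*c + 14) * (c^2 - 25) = c^5 - 8*c^4 - 20*c^3 + 214*c^2 - 125*c - 350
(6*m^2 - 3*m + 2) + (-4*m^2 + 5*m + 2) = 2*m^2 + 2*m + 4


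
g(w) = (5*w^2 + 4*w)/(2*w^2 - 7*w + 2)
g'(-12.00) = -0.05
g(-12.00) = 1.80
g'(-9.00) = -0.07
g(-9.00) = 1.63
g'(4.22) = -10.32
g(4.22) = 13.11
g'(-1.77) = -0.38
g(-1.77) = 0.42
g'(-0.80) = -0.45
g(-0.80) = 0.00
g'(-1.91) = -0.36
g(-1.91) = 0.47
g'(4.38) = -7.74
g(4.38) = 11.68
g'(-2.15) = -0.34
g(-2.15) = 0.55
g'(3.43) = -185.86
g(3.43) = 47.73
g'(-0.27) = -0.03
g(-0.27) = -0.18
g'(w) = (7 - 4*w)*(5*w^2 + 4*w)/(2*w^2 - 7*w + 2)^2 + (10*w + 4)/(2*w^2 - 7*w + 2) = (-43*w^2 + 20*w + 8)/(4*w^4 - 28*w^3 + 57*w^2 - 28*w + 4)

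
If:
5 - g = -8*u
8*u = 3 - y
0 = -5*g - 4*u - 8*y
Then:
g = 123/5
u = 49/20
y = -83/5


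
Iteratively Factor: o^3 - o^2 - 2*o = (o - 2)*(o^2 + o) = (o - 2)*(o + 1)*(o)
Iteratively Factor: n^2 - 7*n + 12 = (n - 4)*(n - 3)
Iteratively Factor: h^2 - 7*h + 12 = (h - 4)*(h - 3)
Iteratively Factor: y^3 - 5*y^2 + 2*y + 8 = (y - 2)*(y^2 - 3*y - 4) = (y - 4)*(y - 2)*(y + 1)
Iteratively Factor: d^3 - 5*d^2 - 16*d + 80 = (d + 4)*(d^2 - 9*d + 20) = (d - 4)*(d + 4)*(d - 5)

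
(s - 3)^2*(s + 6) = s^3 - 27*s + 54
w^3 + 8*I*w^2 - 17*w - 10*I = (w + I)*(w + 2*I)*(w + 5*I)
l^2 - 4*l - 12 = (l - 6)*(l + 2)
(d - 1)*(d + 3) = d^2 + 2*d - 3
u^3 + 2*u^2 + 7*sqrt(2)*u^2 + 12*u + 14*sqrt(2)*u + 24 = (u + 2)*(u + sqrt(2))*(u + 6*sqrt(2))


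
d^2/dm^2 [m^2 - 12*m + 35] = 2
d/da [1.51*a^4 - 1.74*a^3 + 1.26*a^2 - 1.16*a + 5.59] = 6.04*a^3 - 5.22*a^2 + 2.52*a - 1.16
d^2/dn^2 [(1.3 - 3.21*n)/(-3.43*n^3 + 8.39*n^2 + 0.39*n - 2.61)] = (226.591974*n^5 - 737.790942*n^4 + 1059.081476*n^3 - 883.466916*n^2 + 466.059114*n - 50.795082)/(40.353607*n^9 - 296.122533*n^8 + 710.569776*n^7 - 431.130734*n^6 - 531.45243*n^5 + 526.393404*n^4 + 121.278276*n^3 - 170.269614*n^2 - 7.970157*n + 17.779581)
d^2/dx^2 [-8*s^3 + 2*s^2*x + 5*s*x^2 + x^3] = 10*s + 6*x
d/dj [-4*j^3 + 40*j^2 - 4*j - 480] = -12*j^2 + 80*j - 4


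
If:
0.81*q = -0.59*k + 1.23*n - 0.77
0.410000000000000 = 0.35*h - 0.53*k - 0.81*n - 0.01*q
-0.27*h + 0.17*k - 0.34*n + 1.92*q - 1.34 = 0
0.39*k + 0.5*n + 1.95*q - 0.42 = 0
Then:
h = -1.89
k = -2.09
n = 0.04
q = 0.62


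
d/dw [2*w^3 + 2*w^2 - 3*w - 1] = 6*w^2 + 4*w - 3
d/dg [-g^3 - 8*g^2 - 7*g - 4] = -3*g^2 - 16*g - 7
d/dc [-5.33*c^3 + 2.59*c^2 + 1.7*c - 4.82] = -15.99*c^2 + 5.18*c + 1.7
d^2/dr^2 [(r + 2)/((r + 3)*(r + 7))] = 2*(r^3 + 6*r^2 - 3*r - 52)/(r^6 + 30*r^5 + 363*r^4 + 2260*r^3 + 7623*r^2 + 13230*r + 9261)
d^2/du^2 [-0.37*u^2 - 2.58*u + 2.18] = -0.740000000000000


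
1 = 1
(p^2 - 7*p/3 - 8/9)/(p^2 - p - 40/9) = (3*p + 1)/(3*p + 5)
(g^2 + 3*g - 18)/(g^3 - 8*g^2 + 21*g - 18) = (g + 6)/(g^2 - 5*g + 6)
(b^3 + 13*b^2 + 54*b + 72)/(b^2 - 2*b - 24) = (b^2 + 9*b + 18)/(b - 6)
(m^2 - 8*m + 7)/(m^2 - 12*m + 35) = (m - 1)/(m - 5)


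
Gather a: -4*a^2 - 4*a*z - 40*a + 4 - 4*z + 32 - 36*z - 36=-4*a^2 + a*(-4*z - 40) - 40*z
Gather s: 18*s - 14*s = 4*s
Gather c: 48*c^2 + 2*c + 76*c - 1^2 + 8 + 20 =48*c^2 + 78*c + 27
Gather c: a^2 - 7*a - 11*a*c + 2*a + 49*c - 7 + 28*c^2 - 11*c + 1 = a^2 - 5*a + 28*c^2 + c*(38 - 11*a) - 6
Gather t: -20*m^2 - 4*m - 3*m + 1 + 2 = -20*m^2 - 7*m + 3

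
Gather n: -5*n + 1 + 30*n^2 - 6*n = 30*n^2 - 11*n + 1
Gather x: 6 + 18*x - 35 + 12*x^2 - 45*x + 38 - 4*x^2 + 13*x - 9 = 8*x^2 - 14*x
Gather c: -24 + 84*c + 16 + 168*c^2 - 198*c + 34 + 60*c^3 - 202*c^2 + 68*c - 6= 60*c^3 - 34*c^2 - 46*c + 20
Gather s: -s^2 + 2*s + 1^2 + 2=-s^2 + 2*s + 3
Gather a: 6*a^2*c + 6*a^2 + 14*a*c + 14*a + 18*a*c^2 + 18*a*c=a^2*(6*c + 6) + a*(18*c^2 + 32*c + 14)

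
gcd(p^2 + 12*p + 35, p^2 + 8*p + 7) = p + 7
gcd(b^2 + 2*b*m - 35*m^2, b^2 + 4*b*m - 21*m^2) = b + 7*m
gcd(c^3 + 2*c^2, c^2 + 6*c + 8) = c + 2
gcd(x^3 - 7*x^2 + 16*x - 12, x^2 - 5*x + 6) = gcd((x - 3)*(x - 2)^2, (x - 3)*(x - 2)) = x^2 - 5*x + 6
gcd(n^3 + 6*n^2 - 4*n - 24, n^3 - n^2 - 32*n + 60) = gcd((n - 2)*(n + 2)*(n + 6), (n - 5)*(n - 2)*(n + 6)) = n^2 + 4*n - 12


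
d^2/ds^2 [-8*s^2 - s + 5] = -16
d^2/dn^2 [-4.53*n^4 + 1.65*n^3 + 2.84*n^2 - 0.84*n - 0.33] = -54.36*n^2 + 9.9*n + 5.68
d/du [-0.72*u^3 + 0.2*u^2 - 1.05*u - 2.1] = -2.16*u^2 + 0.4*u - 1.05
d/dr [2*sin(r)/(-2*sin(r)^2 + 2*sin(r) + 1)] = 2*(2 - cos(2*r))*cos(r)/(2*sin(r) + cos(2*r))^2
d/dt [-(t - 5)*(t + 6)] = -2*t - 1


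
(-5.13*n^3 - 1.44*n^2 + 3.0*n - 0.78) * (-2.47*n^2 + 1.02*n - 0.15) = 12.6711*n^5 - 1.6758*n^4 - 8.1093*n^3 + 5.2026*n^2 - 1.2456*n + 0.117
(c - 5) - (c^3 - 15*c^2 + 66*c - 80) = -c^3 + 15*c^2 - 65*c + 75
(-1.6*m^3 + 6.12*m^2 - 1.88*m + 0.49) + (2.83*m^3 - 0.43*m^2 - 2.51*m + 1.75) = 1.23*m^3 + 5.69*m^2 - 4.39*m + 2.24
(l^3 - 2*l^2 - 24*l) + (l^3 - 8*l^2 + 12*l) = 2*l^3 - 10*l^2 - 12*l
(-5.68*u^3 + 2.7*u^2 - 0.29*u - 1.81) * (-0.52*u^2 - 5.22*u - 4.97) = 2.9536*u^5 + 28.2456*u^4 + 14.2864*u^3 - 10.964*u^2 + 10.8895*u + 8.9957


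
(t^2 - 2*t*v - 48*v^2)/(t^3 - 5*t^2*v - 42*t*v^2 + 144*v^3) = 1/(t - 3*v)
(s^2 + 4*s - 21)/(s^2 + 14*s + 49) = (s - 3)/(s + 7)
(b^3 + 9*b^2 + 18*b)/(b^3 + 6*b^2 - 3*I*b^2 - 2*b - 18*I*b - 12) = b*(b + 3)/(b^2 - 3*I*b - 2)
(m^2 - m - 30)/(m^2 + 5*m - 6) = (m^2 - m - 30)/(m^2 + 5*m - 6)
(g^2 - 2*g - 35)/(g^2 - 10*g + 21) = (g + 5)/(g - 3)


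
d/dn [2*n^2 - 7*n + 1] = 4*n - 7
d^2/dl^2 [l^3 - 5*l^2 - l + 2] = 6*l - 10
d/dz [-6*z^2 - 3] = -12*z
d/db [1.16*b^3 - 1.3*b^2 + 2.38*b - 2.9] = 3.48*b^2 - 2.6*b + 2.38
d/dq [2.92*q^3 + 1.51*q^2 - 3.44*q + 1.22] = 8.76*q^2 + 3.02*q - 3.44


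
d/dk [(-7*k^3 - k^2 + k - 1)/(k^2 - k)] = (-7*k^4 + 14*k^3 + 2*k - 1)/(k^2*(k^2 - 2*k + 1))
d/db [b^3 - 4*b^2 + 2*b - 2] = 3*b^2 - 8*b + 2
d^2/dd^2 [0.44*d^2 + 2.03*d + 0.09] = 0.880000000000000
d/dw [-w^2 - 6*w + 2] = -2*w - 6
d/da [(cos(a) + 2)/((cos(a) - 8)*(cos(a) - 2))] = (cos(a)^2 + 4*cos(a) - 36)*sin(a)/((cos(a) - 8)^2*(cos(a) - 2)^2)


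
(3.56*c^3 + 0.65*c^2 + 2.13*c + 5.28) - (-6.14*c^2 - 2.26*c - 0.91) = 3.56*c^3 + 6.79*c^2 + 4.39*c + 6.19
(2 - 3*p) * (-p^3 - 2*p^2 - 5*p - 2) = 3*p^4 + 4*p^3 + 11*p^2 - 4*p - 4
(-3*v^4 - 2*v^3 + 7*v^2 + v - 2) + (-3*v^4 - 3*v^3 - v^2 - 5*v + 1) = -6*v^4 - 5*v^3 + 6*v^2 - 4*v - 1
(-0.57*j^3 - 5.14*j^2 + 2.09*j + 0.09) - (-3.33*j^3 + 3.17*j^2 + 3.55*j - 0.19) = 2.76*j^3 - 8.31*j^2 - 1.46*j + 0.28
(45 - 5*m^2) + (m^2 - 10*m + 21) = -4*m^2 - 10*m + 66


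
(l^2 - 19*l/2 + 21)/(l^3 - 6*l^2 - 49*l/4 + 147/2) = 2/(2*l + 7)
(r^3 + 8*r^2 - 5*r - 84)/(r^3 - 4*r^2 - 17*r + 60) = (r + 7)/(r - 5)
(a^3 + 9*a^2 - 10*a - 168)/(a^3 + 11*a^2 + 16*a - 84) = (a - 4)/(a - 2)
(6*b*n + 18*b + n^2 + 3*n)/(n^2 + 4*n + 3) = (6*b + n)/(n + 1)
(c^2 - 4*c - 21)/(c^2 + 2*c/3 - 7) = 3*(c - 7)/(3*c - 7)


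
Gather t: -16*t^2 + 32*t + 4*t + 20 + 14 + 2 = -16*t^2 + 36*t + 36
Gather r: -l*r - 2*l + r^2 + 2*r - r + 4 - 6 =-2*l + r^2 + r*(1 - l) - 2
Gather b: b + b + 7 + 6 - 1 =2*b + 12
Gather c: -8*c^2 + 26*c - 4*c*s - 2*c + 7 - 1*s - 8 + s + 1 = -8*c^2 + c*(24 - 4*s)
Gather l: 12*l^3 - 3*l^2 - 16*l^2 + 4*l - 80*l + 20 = 12*l^3 - 19*l^2 - 76*l + 20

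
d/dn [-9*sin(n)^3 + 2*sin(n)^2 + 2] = (4 - 27*sin(n))*sin(n)*cos(n)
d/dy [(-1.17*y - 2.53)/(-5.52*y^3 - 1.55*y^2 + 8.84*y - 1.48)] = (-12.9168*y^3 - 43.7103*y^2 - 7.843*y + 24.0968)/(30.4704*y^6 + 17.112*y^5 - 95.1911*y^4 - 11.0648*y^3 + 82.7336*y^2 - 26.1664*y + 2.1904)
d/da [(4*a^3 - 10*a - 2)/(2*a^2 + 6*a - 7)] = 2*(4*a^4 + 24*a^3 - 32*a^2 + 4*a + 41)/(4*a^4 + 24*a^3 + 8*a^2 - 84*a + 49)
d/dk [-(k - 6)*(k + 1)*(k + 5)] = 31 - 3*k^2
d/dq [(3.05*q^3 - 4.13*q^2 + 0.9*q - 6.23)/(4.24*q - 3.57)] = (25.864*q^3 - 50.1767*q^2 + 29.4882*q + 23.2022)/(17.9776*q^2 - 30.2736*q + 12.7449)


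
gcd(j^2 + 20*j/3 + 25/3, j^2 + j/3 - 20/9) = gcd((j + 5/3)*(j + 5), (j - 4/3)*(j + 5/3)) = j + 5/3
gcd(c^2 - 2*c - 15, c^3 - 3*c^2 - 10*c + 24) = c + 3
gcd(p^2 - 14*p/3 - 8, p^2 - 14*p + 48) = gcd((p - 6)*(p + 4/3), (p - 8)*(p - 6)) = p - 6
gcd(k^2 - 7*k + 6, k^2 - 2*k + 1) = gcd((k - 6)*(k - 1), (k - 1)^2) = k - 1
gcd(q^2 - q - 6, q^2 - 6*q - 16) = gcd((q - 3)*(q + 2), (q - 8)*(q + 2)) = q + 2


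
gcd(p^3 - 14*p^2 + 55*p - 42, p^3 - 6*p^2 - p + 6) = p^2 - 7*p + 6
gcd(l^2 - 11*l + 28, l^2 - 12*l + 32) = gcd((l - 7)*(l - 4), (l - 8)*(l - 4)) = l - 4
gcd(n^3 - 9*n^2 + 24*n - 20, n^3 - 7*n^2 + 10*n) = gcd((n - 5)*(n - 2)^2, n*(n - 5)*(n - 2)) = n^2 - 7*n + 10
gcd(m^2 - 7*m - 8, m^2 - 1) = m + 1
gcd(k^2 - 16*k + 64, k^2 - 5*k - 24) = k - 8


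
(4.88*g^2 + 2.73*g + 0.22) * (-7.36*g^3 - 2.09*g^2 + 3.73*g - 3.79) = -35.9168*g^5 - 30.292*g^4 + 10.8775*g^3 - 8.7721*g^2 - 9.5261*g - 0.8338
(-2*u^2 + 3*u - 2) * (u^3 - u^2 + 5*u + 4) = -2*u^5 + 5*u^4 - 15*u^3 + 9*u^2 + 2*u - 8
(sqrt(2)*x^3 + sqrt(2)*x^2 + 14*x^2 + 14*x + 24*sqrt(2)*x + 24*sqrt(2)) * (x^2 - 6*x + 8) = sqrt(2)*x^5 - 5*sqrt(2)*x^4 + 14*x^4 - 70*x^3 + 26*sqrt(2)*x^3 - 112*sqrt(2)*x^2 + 28*x^2 + 48*sqrt(2)*x + 112*x + 192*sqrt(2)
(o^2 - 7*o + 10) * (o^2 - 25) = o^4 - 7*o^3 - 15*o^2 + 175*o - 250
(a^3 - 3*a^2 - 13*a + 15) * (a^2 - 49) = a^5 - 3*a^4 - 62*a^3 + 162*a^2 + 637*a - 735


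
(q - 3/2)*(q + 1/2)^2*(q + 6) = q^4 + 11*q^3/2 - 17*q^2/4 - 63*q/8 - 9/4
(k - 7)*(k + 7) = k^2 - 49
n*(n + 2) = n^2 + 2*n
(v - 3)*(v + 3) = v^2 - 9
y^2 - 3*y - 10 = (y - 5)*(y + 2)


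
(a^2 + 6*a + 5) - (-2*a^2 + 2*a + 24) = 3*a^2 + 4*a - 19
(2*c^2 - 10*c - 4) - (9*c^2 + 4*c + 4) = -7*c^2 - 14*c - 8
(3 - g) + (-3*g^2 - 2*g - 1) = -3*g^2 - 3*g + 2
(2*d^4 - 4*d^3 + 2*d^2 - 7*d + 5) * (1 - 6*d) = -12*d^5 + 26*d^4 - 16*d^3 + 44*d^2 - 37*d + 5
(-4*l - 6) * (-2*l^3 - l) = 8*l^4 + 12*l^3 + 4*l^2 + 6*l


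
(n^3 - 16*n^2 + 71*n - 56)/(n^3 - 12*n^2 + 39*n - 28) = (n - 8)/(n - 4)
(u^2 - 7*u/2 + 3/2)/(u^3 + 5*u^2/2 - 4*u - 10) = (2*u^2 - 7*u + 3)/(2*u^3 + 5*u^2 - 8*u - 20)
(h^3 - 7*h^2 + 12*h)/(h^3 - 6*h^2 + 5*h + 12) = h/(h + 1)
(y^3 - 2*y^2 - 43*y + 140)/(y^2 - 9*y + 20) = y + 7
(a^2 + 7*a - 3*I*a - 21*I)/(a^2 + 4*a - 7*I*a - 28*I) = (a^2 + a*(7 - 3*I) - 21*I)/(a^2 + a*(4 - 7*I) - 28*I)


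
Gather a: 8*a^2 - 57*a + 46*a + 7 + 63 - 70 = 8*a^2 - 11*a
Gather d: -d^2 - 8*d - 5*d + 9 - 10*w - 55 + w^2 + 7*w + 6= -d^2 - 13*d + w^2 - 3*w - 40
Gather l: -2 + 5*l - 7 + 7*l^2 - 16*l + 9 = 7*l^2 - 11*l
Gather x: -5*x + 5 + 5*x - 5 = 0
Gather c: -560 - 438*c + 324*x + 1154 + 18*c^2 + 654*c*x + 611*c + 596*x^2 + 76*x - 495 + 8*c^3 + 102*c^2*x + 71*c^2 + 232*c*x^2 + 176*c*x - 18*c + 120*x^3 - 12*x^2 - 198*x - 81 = 8*c^3 + c^2*(102*x + 89) + c*(232*x^2 + 830*x + 155) + 120*x^3 + 584*x^2 + 202*x + 18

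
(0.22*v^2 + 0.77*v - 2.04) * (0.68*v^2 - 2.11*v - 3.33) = 0.1496*v^4 + 0.0594000000000001*v^3 - 3.7445*v^2 + 1.7403*v + 6.7932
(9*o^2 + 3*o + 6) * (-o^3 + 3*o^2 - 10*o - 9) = -9*o^5 + 24*o^4 - 87*o^3 - 93*o^2 - 87*o - 54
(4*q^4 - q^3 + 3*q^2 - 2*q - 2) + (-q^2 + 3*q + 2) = 4*q^4 - q^3 + 2*q^2 + q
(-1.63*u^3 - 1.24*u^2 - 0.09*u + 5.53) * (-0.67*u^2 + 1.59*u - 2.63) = 1.0921*u^5 - 1.7609*u^4 + 2.3756*u^3 - 0.587000000000001*u^2 + 9.0294*u - 14.5439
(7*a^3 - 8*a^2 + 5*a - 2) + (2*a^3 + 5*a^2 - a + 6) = 9*a^3 - 3*a^2 + 4*a + 4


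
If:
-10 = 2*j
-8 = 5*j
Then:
No Solution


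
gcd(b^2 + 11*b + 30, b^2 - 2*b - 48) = b + 6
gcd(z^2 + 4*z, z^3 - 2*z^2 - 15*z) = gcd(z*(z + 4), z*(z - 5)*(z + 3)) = z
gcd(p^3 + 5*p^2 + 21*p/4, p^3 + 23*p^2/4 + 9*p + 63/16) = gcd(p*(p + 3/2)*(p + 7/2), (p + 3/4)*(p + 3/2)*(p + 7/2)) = p^2 + 5*p + 21/4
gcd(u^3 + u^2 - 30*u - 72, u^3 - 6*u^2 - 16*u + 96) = u^2 - 2*u - 24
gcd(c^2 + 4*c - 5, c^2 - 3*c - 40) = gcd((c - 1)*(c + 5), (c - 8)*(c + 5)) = c + 5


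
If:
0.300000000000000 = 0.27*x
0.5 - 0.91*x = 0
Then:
No Solution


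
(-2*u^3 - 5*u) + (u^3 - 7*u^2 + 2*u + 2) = -u^3 - 7*u^2 - 3*u + 2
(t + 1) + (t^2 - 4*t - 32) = t^2 - 3*t - 31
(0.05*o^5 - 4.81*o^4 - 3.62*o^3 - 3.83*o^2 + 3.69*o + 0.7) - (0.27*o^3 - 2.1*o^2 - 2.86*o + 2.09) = 0.05*o^5 - 4.81*o^4 - 3.89*o^3 - 1.73*o^2 + 6.55*o - 1.39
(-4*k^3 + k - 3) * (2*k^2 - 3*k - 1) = -8*k^5 + 12*k^4 + 6*k^3 - 9*k^2 + 8*k + 3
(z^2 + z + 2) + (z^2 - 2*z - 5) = 2*z^2 - z - 3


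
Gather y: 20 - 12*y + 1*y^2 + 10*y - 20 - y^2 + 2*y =0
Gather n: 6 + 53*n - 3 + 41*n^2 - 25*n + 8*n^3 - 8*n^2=8*n^3 + 33*n^2 + 28*n + 3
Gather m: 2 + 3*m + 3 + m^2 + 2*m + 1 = m^2 + 5*m + 6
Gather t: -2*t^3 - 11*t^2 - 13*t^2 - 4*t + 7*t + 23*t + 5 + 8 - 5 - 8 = -2*t^3 - 24*t^2 + 26*t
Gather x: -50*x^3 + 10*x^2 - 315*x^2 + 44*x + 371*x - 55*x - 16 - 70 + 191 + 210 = -50*x^3 - 305*x^2 + 360*x + 315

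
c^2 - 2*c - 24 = (c - 6)*(c + 4)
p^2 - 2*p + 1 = (p - 1)^2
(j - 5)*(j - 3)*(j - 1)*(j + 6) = j^4 - 3*j^3 - 31*j^2 + 123*j - 90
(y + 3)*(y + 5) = y^2 + 8*y + 15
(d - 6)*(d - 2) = d^2 - 8*d + 12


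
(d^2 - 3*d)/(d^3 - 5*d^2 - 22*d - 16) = d*(3 - d)/(-d^3 + 5*d^2 + 22*d + 16)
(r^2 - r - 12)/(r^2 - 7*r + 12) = (r + 3)/(r - 3)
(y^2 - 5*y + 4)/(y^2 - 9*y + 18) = (y^2 - 5*y + 4)/(y^2 - 9*y + 18)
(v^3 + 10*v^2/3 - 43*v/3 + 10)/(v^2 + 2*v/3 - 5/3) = (3*v^2 + 13*v - 30)/(3*v + 5)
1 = 1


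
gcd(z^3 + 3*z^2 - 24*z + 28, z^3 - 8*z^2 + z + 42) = 1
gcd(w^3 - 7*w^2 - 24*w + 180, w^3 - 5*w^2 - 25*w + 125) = w + 5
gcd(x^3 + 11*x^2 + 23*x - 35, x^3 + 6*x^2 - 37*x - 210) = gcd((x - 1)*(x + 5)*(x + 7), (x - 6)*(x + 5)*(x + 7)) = x^2 + 12*x + 35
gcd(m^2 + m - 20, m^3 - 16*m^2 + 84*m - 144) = m - 4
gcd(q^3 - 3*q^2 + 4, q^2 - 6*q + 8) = q - 2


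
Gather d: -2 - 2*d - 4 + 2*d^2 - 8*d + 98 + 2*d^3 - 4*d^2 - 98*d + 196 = 2*d^3 - 2*d^2 - 108*d + 288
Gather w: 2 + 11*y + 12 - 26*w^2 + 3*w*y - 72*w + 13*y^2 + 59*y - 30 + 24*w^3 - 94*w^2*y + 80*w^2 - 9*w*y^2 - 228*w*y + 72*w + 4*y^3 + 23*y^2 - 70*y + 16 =24*w^3 + w^2*(54 - 94*y) + w*(-9*y^2 - 225*y) + 4*y^3 + 36*y^2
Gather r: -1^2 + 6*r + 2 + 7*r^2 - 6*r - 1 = 7*r^2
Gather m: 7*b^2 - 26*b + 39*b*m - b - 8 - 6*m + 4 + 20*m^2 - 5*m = 7*b^2 - 27*b + 20*m^2 + m*(39*b - 11) - 4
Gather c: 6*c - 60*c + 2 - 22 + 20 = -54*c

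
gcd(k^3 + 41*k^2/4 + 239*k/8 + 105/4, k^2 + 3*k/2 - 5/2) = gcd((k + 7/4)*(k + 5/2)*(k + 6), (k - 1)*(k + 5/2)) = k + 5/2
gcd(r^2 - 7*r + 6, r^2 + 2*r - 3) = r - 1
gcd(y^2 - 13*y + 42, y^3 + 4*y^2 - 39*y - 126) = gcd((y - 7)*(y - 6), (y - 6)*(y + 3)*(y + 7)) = y - 6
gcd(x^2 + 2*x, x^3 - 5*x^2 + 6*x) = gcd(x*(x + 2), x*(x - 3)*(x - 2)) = x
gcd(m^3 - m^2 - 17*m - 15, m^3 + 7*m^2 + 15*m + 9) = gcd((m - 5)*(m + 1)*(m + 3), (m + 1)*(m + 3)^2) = m^2 + 4*m + 3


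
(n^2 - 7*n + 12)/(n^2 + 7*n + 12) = (n^2 - 7*n + 12)/(n^2 + 7*n + 12)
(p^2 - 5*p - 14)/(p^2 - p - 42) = (p + 2)/(p + 6)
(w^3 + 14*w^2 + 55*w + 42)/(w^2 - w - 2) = (w^2 + 13*w + 42)/(w - 2)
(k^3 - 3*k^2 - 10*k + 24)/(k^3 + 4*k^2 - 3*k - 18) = (k - 4)/(k + 3)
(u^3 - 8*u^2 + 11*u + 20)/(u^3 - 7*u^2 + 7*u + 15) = (u - 4)/(u - 3)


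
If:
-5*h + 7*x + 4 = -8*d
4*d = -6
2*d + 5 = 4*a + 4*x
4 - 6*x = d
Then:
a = -5/12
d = -3/2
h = -19/60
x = 11/12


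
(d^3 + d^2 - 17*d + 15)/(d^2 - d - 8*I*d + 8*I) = (d^2 + 2*d - 15)/(d - 8*I)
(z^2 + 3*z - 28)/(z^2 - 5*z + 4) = (z + 7)/(z - 1)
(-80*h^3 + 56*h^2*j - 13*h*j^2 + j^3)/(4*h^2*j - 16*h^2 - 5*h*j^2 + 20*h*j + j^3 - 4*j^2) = (-20*h^2 + 9*h*j - j^2)/(h*j - 4*h - j^2 + 4*j)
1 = 1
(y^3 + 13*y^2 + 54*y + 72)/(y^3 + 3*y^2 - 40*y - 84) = (y^3 + 13*y^2 + 54*y + 72)/(y^3 + 3*y^2 - 40*y - 84)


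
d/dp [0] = 0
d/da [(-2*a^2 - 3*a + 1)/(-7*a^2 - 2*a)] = (-17*a^2 + 14*a + 2)/(a^2*(49*a^2 + 28*a + 4))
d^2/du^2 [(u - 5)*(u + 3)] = 2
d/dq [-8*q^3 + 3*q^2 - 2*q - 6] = -24*q^2 + 6*q - 2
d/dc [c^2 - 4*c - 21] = 2*c - 4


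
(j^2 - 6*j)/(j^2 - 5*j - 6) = j/(j + 1)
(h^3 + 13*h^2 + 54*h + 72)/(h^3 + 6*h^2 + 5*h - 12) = (h + 6)/(h - 1)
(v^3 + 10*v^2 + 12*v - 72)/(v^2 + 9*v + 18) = (v^2 + 4*v - 12)/(v + 3)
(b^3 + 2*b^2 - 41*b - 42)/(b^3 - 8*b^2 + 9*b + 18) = (b + 7)/(b - 3)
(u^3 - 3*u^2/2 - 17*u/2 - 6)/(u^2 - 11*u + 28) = (2*u^2 + 5*u + 3)/(2*(u - 7))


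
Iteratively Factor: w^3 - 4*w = (w - 2)*(w^2 + 2*w) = (w - 2)*(w + 2)*(w)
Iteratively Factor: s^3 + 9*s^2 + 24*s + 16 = (s + 4)*(s^2 + 5*s + 4) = (s + 1)*(s + 4)*(s + 4)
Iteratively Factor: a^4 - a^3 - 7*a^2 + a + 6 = (a + 2)*(a^3 - 3*a^2 - a + 3) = (a - 1)*(a + 2)*(a^2 - 2*a - 3) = (a - 1)*(a + 1)*(a + 2)*(a - 3)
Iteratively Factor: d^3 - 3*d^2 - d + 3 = (d - 1)*(d^2 - 2*d - 3) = (d - 3)*(d - 1)*(d + 1)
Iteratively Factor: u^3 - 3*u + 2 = (u - 1)*(u^2 + u - 2) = (u - 1)^2*(u + 2)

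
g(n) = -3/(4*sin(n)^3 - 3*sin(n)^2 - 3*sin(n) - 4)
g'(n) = -3*(-12*sin(n)^2*cos(n) + 6*sin(n)*cos(n) + 3*cos(n))/(4*sin(n)^3 - 3*sin(n)^2 - 3*sin(n) - 4)^2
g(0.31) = 0.59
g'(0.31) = -0.41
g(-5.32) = 0.48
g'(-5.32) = 0.01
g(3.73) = 0.76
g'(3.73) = -0.65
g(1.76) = 0.50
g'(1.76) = -0.04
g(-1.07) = 0.47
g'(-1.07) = 0.41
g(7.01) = 0.49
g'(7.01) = -0.10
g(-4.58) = 0.50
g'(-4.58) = -0.03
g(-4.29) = 0.48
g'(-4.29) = -0.05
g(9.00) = 0.55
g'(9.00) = 0.31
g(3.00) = 0.67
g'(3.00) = 0.54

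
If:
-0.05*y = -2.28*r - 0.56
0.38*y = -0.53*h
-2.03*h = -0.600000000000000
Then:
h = 0.30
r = -0.25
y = -0.41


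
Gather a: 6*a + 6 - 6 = 6*a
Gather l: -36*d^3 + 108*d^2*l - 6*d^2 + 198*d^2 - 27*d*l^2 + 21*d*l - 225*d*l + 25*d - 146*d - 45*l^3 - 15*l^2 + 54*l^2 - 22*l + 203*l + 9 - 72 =-36*d^3 + 192*d^2 - 121*d - 45*l^3 + l^2*(39 - 27*d) + l*(108*d^2 - 204*d + 181) - 63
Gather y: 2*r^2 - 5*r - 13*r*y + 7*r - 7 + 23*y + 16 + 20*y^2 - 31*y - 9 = 2*r^2 + 2*r + 20*y^2 + y*(-13*r - 8)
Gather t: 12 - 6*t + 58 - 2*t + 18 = 88 - 8*t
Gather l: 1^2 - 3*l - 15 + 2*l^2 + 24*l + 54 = 2*l^2 + 21*l + 40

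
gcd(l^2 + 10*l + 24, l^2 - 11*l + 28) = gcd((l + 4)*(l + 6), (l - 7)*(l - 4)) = 1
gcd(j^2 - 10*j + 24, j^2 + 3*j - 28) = j - 4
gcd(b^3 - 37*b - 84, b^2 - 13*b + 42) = b - 7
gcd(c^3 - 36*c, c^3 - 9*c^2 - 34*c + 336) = c + 6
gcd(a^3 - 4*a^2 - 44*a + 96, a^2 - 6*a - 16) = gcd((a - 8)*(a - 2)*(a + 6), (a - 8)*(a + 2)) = a - 8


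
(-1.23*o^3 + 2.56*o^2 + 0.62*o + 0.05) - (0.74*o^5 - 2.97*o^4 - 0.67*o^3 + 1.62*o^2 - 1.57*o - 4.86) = -0.74*o^5 + 2.97*o^4 - 0.56*o^3 + 0.94*o^2 + 2.19*o + 4.91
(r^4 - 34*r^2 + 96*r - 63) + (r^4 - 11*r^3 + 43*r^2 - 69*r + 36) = 2*r^4 - 11*r^3 + 9*r^2 + 27*r - 27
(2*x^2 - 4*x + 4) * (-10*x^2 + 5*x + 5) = -20*x^4 + 50*x^3 - 50*x^2 + 20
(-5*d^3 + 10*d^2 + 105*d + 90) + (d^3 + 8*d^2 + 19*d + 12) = -4*d^3 + 18*d^2 + 124*d + 102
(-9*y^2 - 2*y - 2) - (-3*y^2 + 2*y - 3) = -6*y^2 - 4*y + 1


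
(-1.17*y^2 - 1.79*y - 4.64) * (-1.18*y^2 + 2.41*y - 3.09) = 1.3806*y^4 - 0.7075*y^3 + 4.7766*y^2 - 5.6513*y + 14.3376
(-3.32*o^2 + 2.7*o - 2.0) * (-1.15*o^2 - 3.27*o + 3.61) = 3.818*o^4 + 7.7514*o^3 - 18.5142*o^2 + 16.287*o - 7.22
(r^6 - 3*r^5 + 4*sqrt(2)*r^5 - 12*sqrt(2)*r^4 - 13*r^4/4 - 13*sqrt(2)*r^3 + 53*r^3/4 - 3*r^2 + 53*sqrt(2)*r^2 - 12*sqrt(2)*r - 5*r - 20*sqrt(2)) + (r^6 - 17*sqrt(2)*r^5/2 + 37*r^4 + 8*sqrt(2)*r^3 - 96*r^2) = 2*r^6 - 9*sqrt(2)*r^5/2 - 3*r^5 - 12*sqrt(2)*r^4 + 135*r^4/4 - 5*sqrt(2)*r^3 + 53*r^3/4 - 99*r^2 + 53*sqrt(2)*r^2 - 12*sqrt(2)*r - 5*r - 20*sqrt(2)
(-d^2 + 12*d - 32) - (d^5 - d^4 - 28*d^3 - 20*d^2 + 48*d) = -d^5 + d^4 + 28*d^3 + 19*d^2 - 36*d - 32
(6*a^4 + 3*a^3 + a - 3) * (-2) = -12*a^4 - 6*a^3 - 2*a + 6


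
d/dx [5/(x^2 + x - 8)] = 5*(-2*x - 1)/(x^2 + x - 8)^2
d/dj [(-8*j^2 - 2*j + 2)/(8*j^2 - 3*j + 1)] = 4*(10*j^2 - 12*j + 1)/(64*j^4 - 48*j^3 + 25*j^2 - 6*j + 1)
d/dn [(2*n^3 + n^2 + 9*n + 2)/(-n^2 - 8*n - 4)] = (-2*n^4 - 32*n^3 - 23*n^2 - 4*n - 20)/(n^4 + 16*n^3 + 72*n^2 + 64*n + 16)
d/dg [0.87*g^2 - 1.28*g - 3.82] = 1.74*g - 1.28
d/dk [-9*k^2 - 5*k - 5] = -18*k - 5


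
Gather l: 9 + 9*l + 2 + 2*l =11*l + 11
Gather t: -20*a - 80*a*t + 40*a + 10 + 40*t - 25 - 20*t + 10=20*a + t*(20 - 80*a) - 5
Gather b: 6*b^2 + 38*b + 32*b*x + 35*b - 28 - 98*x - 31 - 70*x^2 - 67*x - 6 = 6*b^2 + b*(32*x + 73) - 70*x^2 - 165*x - 65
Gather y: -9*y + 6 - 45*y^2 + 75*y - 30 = -45*y^2 + 66*y - 24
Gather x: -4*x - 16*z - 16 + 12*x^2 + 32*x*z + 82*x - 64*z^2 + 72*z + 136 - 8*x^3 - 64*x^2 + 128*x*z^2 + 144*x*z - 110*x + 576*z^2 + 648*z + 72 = -8*x^3 - 52*x^2 + x*(128*z^2 + 176*z - 32) + 512*z^2 + 704*z + 192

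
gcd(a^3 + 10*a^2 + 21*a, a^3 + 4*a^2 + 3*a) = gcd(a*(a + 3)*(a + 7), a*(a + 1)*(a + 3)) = a^2 + 3*a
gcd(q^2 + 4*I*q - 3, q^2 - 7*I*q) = 1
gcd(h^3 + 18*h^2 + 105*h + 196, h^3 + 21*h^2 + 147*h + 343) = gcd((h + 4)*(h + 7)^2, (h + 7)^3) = h^2 + 14*h + 49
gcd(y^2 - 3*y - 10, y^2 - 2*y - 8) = y + 2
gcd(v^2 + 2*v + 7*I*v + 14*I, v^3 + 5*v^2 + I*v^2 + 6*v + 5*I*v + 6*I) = v + 2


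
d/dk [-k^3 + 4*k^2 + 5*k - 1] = -3*k^2 + 8*k + 5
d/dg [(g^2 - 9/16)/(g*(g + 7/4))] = (112*g^2 + 72*g + 63)/(4*g^2*(16*g^2 + 56*g + 49))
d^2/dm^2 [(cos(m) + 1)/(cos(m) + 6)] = 5*(cos(m)^2 - 6*cos(m) - 2)/(cos(m) + 6)^3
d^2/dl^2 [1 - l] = 0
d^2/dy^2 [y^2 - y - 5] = 2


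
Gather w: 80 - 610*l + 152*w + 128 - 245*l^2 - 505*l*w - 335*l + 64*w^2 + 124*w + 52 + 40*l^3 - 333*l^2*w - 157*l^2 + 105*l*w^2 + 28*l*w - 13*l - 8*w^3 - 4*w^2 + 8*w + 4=40*l^3 - 402*l^2 - 958*l - 8*w^3 + w^2*(105*l + 60) + w*(-333*l^2 - 477*l + 284) + 264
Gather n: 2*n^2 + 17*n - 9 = 2*n^2 + 17*n - 9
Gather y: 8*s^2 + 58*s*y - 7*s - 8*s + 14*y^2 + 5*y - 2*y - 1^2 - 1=8*s^2 - 15*s + 14*y^2 + y*(58*s + 3) - 2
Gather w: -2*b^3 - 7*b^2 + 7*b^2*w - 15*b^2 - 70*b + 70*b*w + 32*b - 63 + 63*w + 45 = -2*b^3 - 22*b^2 - 38*b + w*(7*b^2 + 70*b + 63) - 18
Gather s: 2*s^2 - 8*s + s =2*s^2 - 7*s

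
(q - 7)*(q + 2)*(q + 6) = q^3 + q^2 - 44*q - 84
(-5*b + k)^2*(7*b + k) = 175*b^3 - 45*b^2*k - 3*b*k^2 + k^3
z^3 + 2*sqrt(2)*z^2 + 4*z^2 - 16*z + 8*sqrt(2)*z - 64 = (z + 4)*(z - 2*sqrt(2))*(z + 4*sqrt(2))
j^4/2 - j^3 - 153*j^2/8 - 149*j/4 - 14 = (j/2 + 1)*(j - 8)*(j + 1/2)*(j + 7/2)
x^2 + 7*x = x*(x + 7)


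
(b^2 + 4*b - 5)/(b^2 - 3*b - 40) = (b - 1)/(b - 8)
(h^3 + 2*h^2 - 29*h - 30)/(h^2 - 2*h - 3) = (h^2 + h - 30)/(h - 3)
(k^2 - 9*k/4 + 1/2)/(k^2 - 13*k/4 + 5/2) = (4*k - 1)/(4*k - 5)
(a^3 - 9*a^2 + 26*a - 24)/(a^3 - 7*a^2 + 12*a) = (a - 2)/a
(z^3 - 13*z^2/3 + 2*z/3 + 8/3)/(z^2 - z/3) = (3*z^3 - 13*z^2 + 2*z + 8)/(z*(3*z - 1))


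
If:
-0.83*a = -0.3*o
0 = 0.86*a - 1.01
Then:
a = 1.17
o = 3.25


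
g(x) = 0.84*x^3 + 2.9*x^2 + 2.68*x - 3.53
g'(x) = 2.52*x^2 + 5.8*x + 2.68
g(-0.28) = -4.07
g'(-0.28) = 1.25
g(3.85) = 97.71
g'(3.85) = 62.36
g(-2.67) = -6.00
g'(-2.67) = 5.16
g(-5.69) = -79.63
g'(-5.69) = 51.27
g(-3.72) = -16.61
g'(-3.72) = 15.98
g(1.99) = 19.91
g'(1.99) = 24.20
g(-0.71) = -4.27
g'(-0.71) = -0.17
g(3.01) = 53.72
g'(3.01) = 42.97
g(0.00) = -3.53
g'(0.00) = 2.68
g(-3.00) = -8.15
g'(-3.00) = 7.96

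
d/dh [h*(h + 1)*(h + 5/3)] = 3*h^2 + 16*h/3 + 5/3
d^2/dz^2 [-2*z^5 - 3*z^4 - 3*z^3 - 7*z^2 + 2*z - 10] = -40*z^3 - 36*z^2 - 18*z - 14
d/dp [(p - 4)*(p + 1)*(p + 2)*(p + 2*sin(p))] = (p - 4)*(p + 1)*(p + 2)*(2*cos(p) + 1) + (p - 4)*(p + 1)*(p + 2*sin(p)) + (p - 4)*(p + 2)*(p + 2*sin(p)) + (p + 1)*(p + 2)*(p + 2*sin(p))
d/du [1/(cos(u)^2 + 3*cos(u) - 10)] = (2*cos(u) + 3)*sin(u)/(cos(u)^2 + 3*cos(u) - 10)^2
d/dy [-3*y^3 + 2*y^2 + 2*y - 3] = -9*y^2 + 4*y + 2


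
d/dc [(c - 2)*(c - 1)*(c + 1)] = 3*c^2 - 4*c - 1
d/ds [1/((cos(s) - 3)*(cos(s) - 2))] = (2*cos(s) - 5)*sin(s)/((cos(s) - 3)^2*(cos(s) - 2)^2)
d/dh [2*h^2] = 4*h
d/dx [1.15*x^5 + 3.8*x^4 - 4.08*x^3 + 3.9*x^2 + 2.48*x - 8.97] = 5.75*x^4 + 15.2*x^3 - 12.24*x^2 + 7.8*x + 2.48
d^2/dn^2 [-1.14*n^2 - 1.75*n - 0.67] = -2.28000000000000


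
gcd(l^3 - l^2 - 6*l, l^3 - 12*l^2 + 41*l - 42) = l - 3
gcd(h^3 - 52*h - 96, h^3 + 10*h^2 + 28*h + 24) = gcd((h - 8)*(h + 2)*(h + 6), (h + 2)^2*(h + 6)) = h^2 + 8*h + 12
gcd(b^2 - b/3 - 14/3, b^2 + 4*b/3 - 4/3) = b + 2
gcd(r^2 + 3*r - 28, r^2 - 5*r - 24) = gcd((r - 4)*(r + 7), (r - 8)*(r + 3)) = 1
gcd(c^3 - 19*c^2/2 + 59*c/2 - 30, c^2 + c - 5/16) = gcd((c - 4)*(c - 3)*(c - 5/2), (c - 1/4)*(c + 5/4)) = 1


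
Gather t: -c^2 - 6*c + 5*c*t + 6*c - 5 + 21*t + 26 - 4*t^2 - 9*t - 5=-c^2 - 4*t^2 + t*(5*c + 12) + 16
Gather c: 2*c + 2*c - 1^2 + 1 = 4*c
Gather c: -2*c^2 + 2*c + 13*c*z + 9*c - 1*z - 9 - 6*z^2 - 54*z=-2*c^2 + c*(13*z + 11) - 6*z^2 - 55*z - 9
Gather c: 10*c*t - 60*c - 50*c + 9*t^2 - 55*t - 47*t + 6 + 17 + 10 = c*(10*t - 110) + 9*t^2 - 102*t + 33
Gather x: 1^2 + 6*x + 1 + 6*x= 12*x + 2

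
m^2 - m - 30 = (m - 6)*(m + 5)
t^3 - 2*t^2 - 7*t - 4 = (t - 4)*(t + 1)^2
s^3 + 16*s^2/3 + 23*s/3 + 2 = (s + 1/3)*(s + 2)*(s + 3)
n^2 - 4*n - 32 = (n - 8)*(n + 4)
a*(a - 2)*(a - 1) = a^3 - 3*a^2 + 2*a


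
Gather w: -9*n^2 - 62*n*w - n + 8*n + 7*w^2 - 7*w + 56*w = -9*n^2 + 7*n + 7*w^2 + w*(49 - 62*n)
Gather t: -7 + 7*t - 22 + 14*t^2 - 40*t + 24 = 14*t^2 - 33*t - 5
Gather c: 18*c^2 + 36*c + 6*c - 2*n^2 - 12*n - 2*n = 18*c^2 + 42*c - 2*n^2 - 14*n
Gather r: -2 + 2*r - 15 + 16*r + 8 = 18*r - 9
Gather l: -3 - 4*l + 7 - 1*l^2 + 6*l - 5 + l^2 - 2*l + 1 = 0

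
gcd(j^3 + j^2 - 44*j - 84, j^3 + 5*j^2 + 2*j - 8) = j + 2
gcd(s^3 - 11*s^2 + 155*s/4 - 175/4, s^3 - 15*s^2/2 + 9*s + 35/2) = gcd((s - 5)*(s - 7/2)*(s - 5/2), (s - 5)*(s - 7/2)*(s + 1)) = s^2 - 17*s/2 + 35/2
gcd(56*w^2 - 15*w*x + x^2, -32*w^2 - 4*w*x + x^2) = -8*w + x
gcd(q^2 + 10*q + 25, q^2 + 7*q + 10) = q + 5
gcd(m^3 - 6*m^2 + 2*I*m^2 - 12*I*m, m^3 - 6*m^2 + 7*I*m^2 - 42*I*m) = m^2 - 6*m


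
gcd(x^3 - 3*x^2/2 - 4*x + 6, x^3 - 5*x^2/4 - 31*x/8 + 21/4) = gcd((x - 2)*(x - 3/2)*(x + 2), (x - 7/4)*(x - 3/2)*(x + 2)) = x^2 + x/2 - 3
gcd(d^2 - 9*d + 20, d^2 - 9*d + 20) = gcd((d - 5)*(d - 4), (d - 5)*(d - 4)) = d^2 - 9*d + 20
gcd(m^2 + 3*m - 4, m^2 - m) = m - 1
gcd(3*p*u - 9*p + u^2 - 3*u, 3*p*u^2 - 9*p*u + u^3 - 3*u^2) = 3*p*u - 9*p + u^2 - 3*u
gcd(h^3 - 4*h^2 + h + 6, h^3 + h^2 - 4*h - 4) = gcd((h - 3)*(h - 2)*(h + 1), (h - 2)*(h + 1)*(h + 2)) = h^2 - h - 2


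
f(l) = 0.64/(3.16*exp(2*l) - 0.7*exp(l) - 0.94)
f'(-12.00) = 0.00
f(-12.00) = -0.68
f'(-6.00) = 0.00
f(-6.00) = -0.68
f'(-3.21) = 0.01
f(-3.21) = -0.66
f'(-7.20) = 0.00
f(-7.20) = -0.68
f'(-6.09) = 0.00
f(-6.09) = -0.68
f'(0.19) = -0.67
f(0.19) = 0.23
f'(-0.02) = -1.73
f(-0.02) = 0.45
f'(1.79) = -0.01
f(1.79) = 0.01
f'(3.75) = -0.00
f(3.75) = 0.00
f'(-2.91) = 0.01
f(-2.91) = -0.66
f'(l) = 0.64*(-6.32*exp(2*l) + 0.7*exp(l))/(3.16*exp(2*l) - 0.7*exp(l) - 0.94)^2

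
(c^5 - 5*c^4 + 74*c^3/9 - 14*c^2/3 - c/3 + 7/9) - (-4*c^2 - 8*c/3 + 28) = c^5 - 5*c^4 + 74*c^3/9 - 2*c^2/3 + 7*c/3 - 245/9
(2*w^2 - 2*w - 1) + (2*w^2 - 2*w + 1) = 4*w^2 - 4*w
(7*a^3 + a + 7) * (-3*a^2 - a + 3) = -21*a^5 - 7*a^4 + 18*a^3 - 22*a^2 - 4*a + 21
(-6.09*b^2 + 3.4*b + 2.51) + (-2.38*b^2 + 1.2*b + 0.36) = -8.47*b^2 + 4.6*b + 2.87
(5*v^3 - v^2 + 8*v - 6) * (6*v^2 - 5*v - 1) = 30*v^5 - 31*v^4 + 48*v^3 - 75*v^2 + 22*v + 6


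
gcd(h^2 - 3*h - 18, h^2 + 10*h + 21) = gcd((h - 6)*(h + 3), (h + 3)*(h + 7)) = h + 3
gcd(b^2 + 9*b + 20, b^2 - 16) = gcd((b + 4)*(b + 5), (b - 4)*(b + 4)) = b + 4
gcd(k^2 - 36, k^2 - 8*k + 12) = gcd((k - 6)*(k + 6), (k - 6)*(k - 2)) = k - 6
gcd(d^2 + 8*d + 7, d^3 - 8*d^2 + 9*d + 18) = d + 1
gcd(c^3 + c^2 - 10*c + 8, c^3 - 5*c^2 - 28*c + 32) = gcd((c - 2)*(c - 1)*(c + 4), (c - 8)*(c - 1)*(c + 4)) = c^2 + 3*c - 4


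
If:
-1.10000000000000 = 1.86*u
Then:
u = -0.59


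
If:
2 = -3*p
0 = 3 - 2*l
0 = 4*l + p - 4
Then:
No Solution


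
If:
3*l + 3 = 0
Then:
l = -1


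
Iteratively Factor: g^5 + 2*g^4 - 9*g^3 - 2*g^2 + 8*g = (g + 4)*(g^4 - 2*g^3 - g^2 + 2*g) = (g - 1)*(g + 4)*(g^3 - g^2 - 2*g) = (g - 1)*(g + 1)*(g + 4)*(g^2 - 2*g) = g*(g - 1)*(g + 1)*(g + 4)*(g - 2)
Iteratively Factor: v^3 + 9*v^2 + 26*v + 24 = (v + 4)*(v^2 + 5*v + 6) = (v + 3)*(v + 4)*(v + 2)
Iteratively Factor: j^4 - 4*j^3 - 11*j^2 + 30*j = (j)*(j^3 - 4*j^2 - 11*j + 30) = j*(j + 3)*(j^2 - 7*j + 10) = j*(j - 2)*(j + 3)*(j - 5)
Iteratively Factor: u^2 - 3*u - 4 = (u + 1)*(u - 4)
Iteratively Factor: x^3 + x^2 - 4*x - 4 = (x + 2)*(x^2 - x - 2) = (x - 2)*(x + 2)*(x + 1)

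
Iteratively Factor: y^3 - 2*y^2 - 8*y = (y + 2)*(y^2 - 4*y) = y*(y + 2)*(y - 4)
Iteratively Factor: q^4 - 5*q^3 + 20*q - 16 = (q + 2)*(q^3 - 7*q^2 + 14*q - 8) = (q - 2)*(q + 2)*(q^2 - 5*q + 4) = (q - 2)*(q - 1)*(q + 2)*(q - 4)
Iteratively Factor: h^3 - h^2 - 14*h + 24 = (h - 2)*(h^2 + h - 12) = (h - 2)*(h + 4)*(h - 3)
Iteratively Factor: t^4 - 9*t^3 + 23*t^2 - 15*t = (t - 3)*(t^3 - 6*t^2 + 5*t) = (t - 3)*(t - 1)*(t^2 - 5*t) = t*(t - 3)*(t - 1)*(t - 5)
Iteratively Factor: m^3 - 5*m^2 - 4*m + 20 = (m - 5)*(m^2 - 4) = (m - 5)*(m - 2)*(m + 2)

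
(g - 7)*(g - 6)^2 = g^3 - 19*g^2 + 120*g - 252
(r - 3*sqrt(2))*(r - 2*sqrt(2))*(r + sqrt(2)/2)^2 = r^4 - 4*sqrt(2)*r^3 + 5*r^2/2 + 19*sqrt(2)*r/2 + 6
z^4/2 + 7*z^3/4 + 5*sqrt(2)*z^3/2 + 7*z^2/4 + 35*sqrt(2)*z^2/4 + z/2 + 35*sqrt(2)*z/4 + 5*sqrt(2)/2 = (z/2 + 1)*(z + 1/2)*(z + 1)*(z + 5*sqrt(2))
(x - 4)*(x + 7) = x^2 + 3*x - 28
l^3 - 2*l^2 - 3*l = l*(l - 3)*(l + 1)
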